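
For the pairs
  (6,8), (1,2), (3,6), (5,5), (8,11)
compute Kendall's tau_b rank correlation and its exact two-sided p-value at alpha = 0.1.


Step 1: Enumerate the 10 unordered pairs (i,j) with i<j and classify each by sign(x_j-x_i) * sign(y_j-y_i).
  (1,2):dx=-5,dy=-6->C; (1,3):dx=-3,dy=-2->C; (1,4):dx=-1,dy=-3->C; (1,5):dx=+2,dy=+3->C
  (2,3):dx=+2,dy=+4->C; (2,4):dx=+4,dy=+3->C; (2,5):dx=+7,dy=+9->C; (3,4):dx=+2,dy=-1->D
  (3,5):dx=+5,dy=+5->C; (4,5):dx=+3,dy=+6->C
Step 2: C = 9, D = 1, total pairs = 10.
Step 3: tau = (C - D)/(n(n-1)/2) = (9 - 1)/10 = 0.800000.
Step 4: Exact two-sided p-value (enumerate n! = 120 permutations of y under H0): p = 0.083333.
Step 5: alpha = 0.1. reject H0.

tau_b = 0.8000 (C=9, D=1), p = 0.083333, reject H0.


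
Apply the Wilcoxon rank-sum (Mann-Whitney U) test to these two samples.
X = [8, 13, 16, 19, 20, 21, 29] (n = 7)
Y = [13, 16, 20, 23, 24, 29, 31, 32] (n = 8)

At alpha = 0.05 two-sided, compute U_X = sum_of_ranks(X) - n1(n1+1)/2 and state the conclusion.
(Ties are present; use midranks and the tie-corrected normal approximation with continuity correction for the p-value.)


Step 1: Combine and sort all 15 observations; assign midranks.
sorted (value, group): (8,X), (13,X), (13,Y), (16,X), (16,Y), (19,X), (20,X), (20,Y), (21,X), (23,Y), (24,Y), (29,X), (29,Y), (31,Y), (32,Y)
ranks: 8->1, 13->2.5, 13->2.5, 16->4.5, 16->4.5, 19->6, 20->7.5, 20->7.5, 21->9, 23->10, 24->11, 29->12.5, 29->12.5, 31->14, 32->15
Step 2: Rank sum for X: R1 = 1 + 2.5 + 4.5 + 6 + 7.5 + 9 + 12.5 = 43.
Step 3: U_X = R1 - n1(n1+1)/2 = 43 - 7*8/2 = 43 - 28 = 15.
       U_Y = n1*n2 - U_X = 56 - 15 = 41.
Step 4: Ties are present, so use the tie-corrected normal approximation (with continuity correction) for the p-value.
Step 5: p-value = 0.146561; compare to alpha = 0.05. fail to reject H0.

U_X = 15, p = 0.146561, fail to reject H0 at alpha = 0.05.


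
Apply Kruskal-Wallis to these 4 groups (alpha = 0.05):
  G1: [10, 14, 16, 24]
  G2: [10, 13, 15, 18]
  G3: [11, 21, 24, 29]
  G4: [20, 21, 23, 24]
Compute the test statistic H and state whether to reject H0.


Step 1: Combine all N = 16 observations and assign midranks.
sorted (value, group, rank): (10,G1,1.5), (10,G2,1.5), (11,G3,3), (13,G2,4), (14,G1,5), (15,G2,6), (16,G1,7), (18,G2,8), (20,G4,9), (21,G3,10.5), (21,G4,10.5), (23,G4,12), (24,G1,14), (24,G3,14), (24,G4,14), (29,G3,16)
Step 2: Sum ranks within each group.
R_1 = 27.5 (n_1 = 4)
R_2 = 19.5 (n_2 = 4)
R_3 = 43.5 (n_3 = 4)
R_4 = 45.5 (n_4 = 4)
Step 3: H = 12/(N(N+1)) * sum(R_i^2/n_i) - 3(N+1)
     = 12/(16*17) * (27.5^2/4 + 19.5^2/4 + 43.5^2/4 + 45.5^2/4) - 3*17
     = 0.044118 * 1274.75 - 51
     = 5.238971.
Step 4: Ties present; correction factor C = 1 - 36/(16^3 - 16) = 0.991176. Corrected H = 5.238971 / 0.991176 = 5.285608.
Step 5: Under H0, H ~ chi^2(3); p-value = 0.152039.
Step 6: alpha = 0.05. fail to reject H0.

H = 5.2856, df = 3, p = 0.152039, fail to reject H0.


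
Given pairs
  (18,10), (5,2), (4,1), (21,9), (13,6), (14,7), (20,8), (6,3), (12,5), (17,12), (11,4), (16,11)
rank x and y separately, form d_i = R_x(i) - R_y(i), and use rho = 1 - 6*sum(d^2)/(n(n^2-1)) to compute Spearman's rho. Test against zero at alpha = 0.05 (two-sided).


Step 1: Rank x and y separately (midranks; no ties here).
rank(x): 18->10, 5->2, 4->1, 21->12, 13->6, 14->7, 20->11, 6->3, 12->5, 17->9, 11->4, 16->8
rank(y): 10->10, 2->2, 1->1, 9->9, 6->6, 7->7, 8->8, 3->3, 5->5, 12->12, 4->4, 11->11
Step 2: d_i = R_x(i) - R_y(i); compute d_i^2.
  (10-10)^2=0, (2-2)^2=0, (1-1)^2=0, (12-9)^2=9, (6-6)^2=0, (7-7)^2=0, (11-8)^2=9, (3-3)^2=0, (5-5)^2=0, (9-12)^2=9, (4-4)^2=0, (8-11)^2=9
sum(d^2) = 36.
Step 3: rho = 1 - 6*36 / (12*(12^2 - 1)) = 1 - 216/1716 = 0.874126.
Step 4: Under H0, t = rho * sqrt((n-2)/(1-rho^2)) = 5.6912 ~ t(10).
Step 5: Two-sided p-value from the t-distribution with 10 df = 0.000201.
Step 6: alpha = 0.05. reject H0.

rho = 0.8741, p = 0.000201, reject H0 at alpha = 0.05.


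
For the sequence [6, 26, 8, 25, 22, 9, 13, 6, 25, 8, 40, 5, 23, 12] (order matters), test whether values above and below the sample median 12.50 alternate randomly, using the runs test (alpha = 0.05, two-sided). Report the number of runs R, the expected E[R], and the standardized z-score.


Step 1: Compute median = 12.50; label A = above, B = below.
Labels in order: BABAABABABABAB  (n_A = 7, n_B = 7)
Step 2: Count runs R = 13.
Step 3: Under H0 (random ordering), E[R] = 2*n_A*n_B/(n_A+n_B) + 1 = 2*7*7/14 + 1 = 8.0000.
        Var[R] = 2*n_A*n_B*(2*n_A*n_B - n_A - n_B) / ((n_A+n_B)^2 * (n_A+n_B-1)) = 8232/2548 = 3.2308.
        SD[R] = 1.7974.
Step 4: Continuity-corrected z = (R - 0.5 - E[R]) / SD[R] = (13 - 0.5 - 8.0000) / 1.7974 = 2.5036.
Step 5: Two-sided p-value via normal approximation = 2*(1 - Phi(|z|)) = 0.012295.
Step 6: alpha = 0.05. reject H0.

R = 13, z = 2.5036, p = 0.012295, reject H0.


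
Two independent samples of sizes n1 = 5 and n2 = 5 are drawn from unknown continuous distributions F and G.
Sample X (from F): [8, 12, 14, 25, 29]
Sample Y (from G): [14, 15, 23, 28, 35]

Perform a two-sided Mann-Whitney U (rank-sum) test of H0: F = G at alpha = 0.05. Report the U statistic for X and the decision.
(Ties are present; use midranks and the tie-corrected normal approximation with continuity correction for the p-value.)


Step 1: Combine and sort all 10 observations; assign midranks.
sorted (value, group): (8,X), (12,X), (14,X), (14,Y), (15,Y), (23,Y), (25,X), (28,Y), (29,X), (35,Y)
ranks: 8->1, 12->2, 14->3.5, 14->3.5, 15->5, 23->6, 25->7, 28->8, 29->9, 35->10
Step 2: Rank sum for X: R1 = 1 + 2 + 3.5 + 7 + 9 = 22.5.
Step 3: U_X = R1 - n1(n1+1)/2 = 22.5 - 5*6/2 = 22.5 - 15 = 7.5.
       U_Y = n1*n2 - U_X = 25 - 7.5 = 17.5.
Step 4: Ties are present, so use the tie-corrected normal approximation (with continuity correction) for the p-value.
Step 5: p-value = 0.345742; compare to alpha = 0.05. fail to reject H0.

U_X = 7.5, p = 0.345742, fail to reject H0 at alpha = 0.05.


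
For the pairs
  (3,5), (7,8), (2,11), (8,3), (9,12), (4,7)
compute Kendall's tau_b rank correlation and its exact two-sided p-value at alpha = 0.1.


Step 1: Enumerate the 15 unordered pairs (i,j) with i<j and classify each by sign(x_j-x_i) * sign(y_j-y_i).
  (1,2):dx=+4,dy=+3->C; (1,3):dx=-1,dy=+6->D; (1,4):dx=+5,dy=-2->D; (1,5):dx=+6,dy=+7->C
  (1,6):dx=+1,dy=+2->C; (2,3):dx=-5,dy=+3->D; (2,4):dx=+1,dy=-5->D; (2,5):dx=+2,dy=+4->C
  (2,6):dx=-3,dy=-1->C; (3,4):dx=+6,dy=-8->D; (3,5):dx=+7,dy=+1->C; (3,6):dx=+2,dy=-4->D
  (4,5):dx=+1,dy=+9->C; (4,6):dx=-4,dy=+4->D; (5,6):dx=-5,dy=-5->C
Step 2: C = 8, D = 7, total pairs = 15.
Step 3: tau = (C - D)/(n(n-1)/2) = (8 - 7)/15 = 0.066667.
Step 4: Exact two-sided p-value (enumerate n! = 720 permutations of y under H0): p = 1.000000.
Step 5: alpha = 0.1. fail to reject H0.

tau_b = 0.0667 (C=8, D=7), p = 1.000000, fail to reject H0.


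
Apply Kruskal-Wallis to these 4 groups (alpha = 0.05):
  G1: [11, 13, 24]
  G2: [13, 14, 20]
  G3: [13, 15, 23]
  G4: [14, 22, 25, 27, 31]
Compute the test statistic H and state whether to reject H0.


Step 1: Combine all N = 14 observations and assign midranks.
sorted (value, group, rank): (11,G1,1), (13,G1,3), (13,G2,3), (13,G3,3), (14,G2,5.5), (14,G4,5.5), (15,G3,7), (20,G2,8), (22,G4,9), (23,G3,10), (24,G1,11), (25,G4,12), (27,G4,13), (31,G4,14)
Step 2: Sum ranks within each group.
R_1 = 15 (n_1 = 3)
R_2 = 16.5 (n_2 = 3)
R_3 = 20 (n_3 = 3)
R_4 = 53.5 (n_4 = 5)
Step 3: H = 12/(N(N+1)) * sum(R_i^2/n_i) - 3(N+1)
     = 12/(14*15) * (15^2/3 + 16.5^2/3 + 20^2/3 + 53.5^2/5) - 3*15
     = 0.057143 * 871.533 - 45
     = 4.801905.
Step 4: Ties present; correction factor C = 1 - 30/(14^3 - 14) = 0.989011. Corrected H = 4.801905 / 0.989011 = 4.855259.
Step 5: Under H0, H ~ chi^2(3); p-value = 0.182708.
Step 6: alpha = 0.05. fail to reject H0.

H = 4.8553, df = 3, p = 0.182708, fail to reject H0.


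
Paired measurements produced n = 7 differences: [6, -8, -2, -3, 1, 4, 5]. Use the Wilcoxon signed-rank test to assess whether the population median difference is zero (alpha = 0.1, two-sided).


Step 1: Drop any zero differences (none here) and take |d_i|.
|d| = [6, 8, 2, 3, 1, 4, 5]
Step 2: Midrank |d_i| (ties get averaged ranks).
ranks: |6|->6, |8|->7, |2|->2, |3|->3, |1|->1, |4|->4, |5|->5
Step 3: Attach original signs; sum ranks with positive sign and with negative sign.
W+ = 6 + 1 + 4 + 5 = 16
W- = 7 + 2 + 3 = 12
(Check: W+ + W- = 28 should equal n(n+1)/2 = 28.)
Step 4: Test statistic W = min(W+, W-) = 12.
Step 5: No ties, so the exact null distribution over the 2^7 = 128 sign assignments gives the two-sided p-value = 0.812500.
Step 6: alpha = 0.1. fail to reject H0.

W+ = 16, W- = 12, W = min = 12, p = 0.812500, fail to reject H0.


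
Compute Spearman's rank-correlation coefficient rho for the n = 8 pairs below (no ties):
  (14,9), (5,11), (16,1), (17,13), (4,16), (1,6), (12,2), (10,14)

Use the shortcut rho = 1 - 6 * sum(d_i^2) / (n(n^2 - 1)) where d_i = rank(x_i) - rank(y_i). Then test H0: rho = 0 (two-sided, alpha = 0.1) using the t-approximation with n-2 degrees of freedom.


Step 1: Rank x and y separately (midranks; no ties here).
rank(x): 14->6, 5->3, 16->7, 17->8, 4->2, 1->1, 12->5, 10->4
rank(y): 9->4, 11->5, 1->1, 13->6, 16->8, 6->3, 2->2, 14->7
Step 2: d_i = R_x(i) - R_y(i); compute d_i^2.
  (6-4)^2=4, (3-5)^2=4, (7-1)^2=36, (8-6)^2=4, (2-8)^2=36, (1-3)^2=4, (5-2)^2=9, (4-7)^2=9
sum(d^2) = 106.
Step 3: rho = 1 - 6*106 / (8*(8^2 - 1)) = 1 - 636/504 = -0.261905.
Step 4: Under H0, t = rho * sqrt((n-2)/(1-rho^2)) = -0.6647 ~ t(6).
Step 5: Two-sided p-value from the t-distribution with 6 df = 0.530923.
Step 6: alpha = 0.1. fail to reject H0.

rho = -0.2619, p = 0.530923, fail to reject H0 at alpha = 0.1.


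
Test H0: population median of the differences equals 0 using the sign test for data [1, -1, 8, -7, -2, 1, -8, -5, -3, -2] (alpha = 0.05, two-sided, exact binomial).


Step 1: Discard zero differences. Original n = 10; n_eff = number of nonzero differences = 10.
Nonzero differences (with sign): +1, -1, +8, -7, -2, +1, -8, -5, -3, -2
Step 2: Count signs: positive = 3, negative = 7.
Step 3: Under H0: P(positive) = 0.5, so the number of positives S ~ Bin(10, 0.5).
Step 4: Two-sided exact p-value = sum of Bin(10,0.5) probabilities at or below the observed probability = 0.343750.
Step 5: alpha = 0.05. fail to reject H0.

n_eff = 10, pos = 3, neg = 7, p = 0.343750, fail to reject H0.


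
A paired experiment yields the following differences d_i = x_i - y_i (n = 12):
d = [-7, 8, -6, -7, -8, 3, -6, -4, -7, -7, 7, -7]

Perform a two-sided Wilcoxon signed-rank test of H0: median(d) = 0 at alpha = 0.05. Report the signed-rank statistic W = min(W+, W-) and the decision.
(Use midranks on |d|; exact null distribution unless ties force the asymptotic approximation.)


Step 1: Drop any zero differences (none here) and take |d_i|.
|d| = [7, 8, 6, 7, 8, 3, 6, 4, 7, 7, 7, 7]
Step 2: Midrank |d_i| (ties get averaged ranks).
ranks: |7|->7.5, |8|->11.5, |6|->3.5, |7|->7.5, |8|->11.5, |3|->1, |6|->3.5, |4|->2, |7|->7.5, |7|->7.5, |7|->7.5, |7|->7.5
Step 3: Attach original signs; sum ranks with positive sign and with negative sign.
W+ = 11.5 + 1 + 7.5 = 20
W- = 7.5 + 3.5 + 7.5 + 11.5 + 3.5 + 2 + 7.5 + 7.5 + 7.5 = 58
(Check: W+ + W- = 78 should equal n(n+1)/2 = 78.)
Step 4: Test statistic W = min(W+, W-) = 20.
Step 5: Ties in |d|, so use the tie-corrected normal approximation.
        E[W] = n(n+1)/4 = 12*13/4 = 39.
        Tie groups: |d|=6 (t=2), |d|=7 (t=6), |d|=8 (t=2); sum(t^3 - t) = 222.
        Var[W] = n(n+1)(2n+1)/24 - sum(t^3-t)/48 = 3900/24 - 222/48 = 157.875.
        z = (W - E[W]) / sqrt(Var[W]) = (20 - 39) / 12.5648 = -1.5122.
        Two-sided p = 2*Phi(z) = 0.130494.
Step 6: alpha = 0.05. fail to reject H0.

W+ = 20, W- = 58, W = min = 20, p = 0.130494, fail to reject H0.


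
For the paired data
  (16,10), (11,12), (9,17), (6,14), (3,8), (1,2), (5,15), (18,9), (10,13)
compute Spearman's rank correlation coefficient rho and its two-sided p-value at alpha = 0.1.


Step 1: Rank x and y separately (midranks; no ties here).
rank(x): 16->8, 11->7, 9->5, 6->4, 3->2, 1->1, 5->3, 18->9, 10->6
rank(y): 10->4, 12->5, 17->9, 14->7, 8->2, 2->1, 15->8, 9->3, 13->6
Step 2: d_i = R_x(i) - R_y(i); compute d_i^2.
  (8-4)^2=16, (7-5)^2=4, (5-9)^2=16, (4-7)^2=9, (2-2)^2=0, (1-1)^2=0, (3-8)^2=25, (9-3)^2=36, (6-6)^2=0
sum(d^2) = 106.
Step 3: rho = 1 - 6*106 / (9*(9^2 - 1)) = 1 - 636/720 = 0.116667.
Step 4: Under H0, t = rho * sqrt((n-2)/(1-rho^2)) = 0.3108 ~ t(7).
Step 5: Two-sided p-value from the t-distribution with 7 df = 0.765008.
Step 6: alpha = 0.1. fail to reject H0.

rho = 0.1167, p = 0.765008, fail to reject H0 at alpha = 0.1.


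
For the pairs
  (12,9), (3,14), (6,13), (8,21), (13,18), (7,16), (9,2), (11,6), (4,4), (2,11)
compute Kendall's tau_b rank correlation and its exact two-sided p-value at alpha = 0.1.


Step 1: Enumerate the 45 unordered pairs (i,j) with i<j and classify each by sign(x_j-x_i) * sign(y_j-y_i).
  (1,2):dx=-9,dy=+5->D; (1,3):dx=-6,dy=+4->D; (1,4):dx=-4,dy=+12->D; (1,5):dx=+1,dy=+9->C
  (1,6):dx=-5,dy=+7->D; (1,7):dx=-3,dy=-7->C; (1,8):dx=-1,dy=-3->C; (1,9):dx=-8,dy=-5->C
  (1,10):dx=-10,dy=+2->D; (2,3):dx=+3,dy=-1->D; (2,4):dx=+5,dy=+7->C; (2,5):dx=+10,dy=+4->C
  (2,6):dx=+4,dy=+2->C; (2,7):dx=+6,dy=-12->D; (2,8):dx=+8,dy=-8->D; (2,9):dx=+1,dy=-10->D
  (2,10):dx=-1,dy=-3->C; (3,4):dx=+2,dy=+8->C; (3,5):dx=+7,dy=+5->C; (3,6):dx=+1,dy=+3->C
  (3,7):dx=+3,dy=-11->D; (3,8):dx=+5,dy=-7->D; (3,9):dx=-2,dy=-9->C; (3,10):dx=-4,dy=-2->C
  (4,5):dx=+5,dy=-3->D; (4,6):dx=-1,dy=-5->C; (4,7):dx=+1,dy=-19->D; (4,8):dx=+3,dy=-15->D
  (4,9):dx=-4,dy=-17->C; (4,10):dx=-6,dy=-10->C; (5,6):dx=-6,dy=-2->C; (5,7):dx=-4,dy=-16->C
  (5,8):dx=-2,dy=-12->C; (5,9):dx=-9,dy=-14->C; (5,10):dx=-11,dy=-7->C; (6,7):dx=+2,dy=-14->D
  (6,8):dx=+4,dy=-10->D; (6,9):dx=-3,dy=-12->C; (6,10):dx=-5,dy=-5->C; (7,8):dx=+2,dy=+4->C
  (7,9):dx=-5,dy=+2->D; (7,10):dx=-7,dy=+9->D; (8,9):dx=-7,dy=-2->C; (8,10):dx=-9,dy=+5->D
  (9,10):dx=-2,dy=+7->D
Step 2: C = 25, D = 20, total pairs = 45.
Step 3: tau = (C - D)/(n(n-1)/2) = (25 - 20)/45 = 0.111111.
Step 4: Exact two-sided p-value (enumerate n! = 3628800 permutations of y under H0): p = 0.727490.
Step 5: alpha = 0.1. fail to reject H0.

tau_b = 0.1111 (C=25, D=20), p = 0.727490, fail to reject H0.


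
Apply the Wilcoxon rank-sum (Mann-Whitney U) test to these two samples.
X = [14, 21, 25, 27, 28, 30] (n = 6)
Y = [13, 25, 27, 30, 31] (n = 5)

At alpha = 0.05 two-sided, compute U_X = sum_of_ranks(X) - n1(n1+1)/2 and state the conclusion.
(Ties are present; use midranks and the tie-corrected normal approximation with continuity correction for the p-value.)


Step 1: Combine and sort all 11 observations; assign midranks.
sorted (value, group): (13,Y), (14,X), (21,X), (25,X), (25,Y), (27,X), (27,Y), (28,X), (30,X), (30,Y), (31,Y)
ranks: 13->1, 14->2, 21->3, 25->4.5, 25->4.5, 27->6.5, 27->6.5, 28->8, 30->9.5, 30->9.5, 31->11
Step 2: Rank sum for X: R1 = 2 + 3 + 4.5 + 6.5 + 8 + 9.5 = 33.5.
Step 3: U_X = R1 - n1(n1+1)/2 = 33.5 - 6*7/2 = 33.5 - 21 = 12.5.
       U_Y = n1*n2 - U_X = 30 - 12.5 = 17.5.
Step 4: Ties are present, so use the tie-corrected normal approximation (with continuity correction) for the p-value.
Step 5: p-value = 0.713124; compare to alpha = 0.05. fail to reject H0.

U_X = 12.5, p = 0.713124, fail to reject H0 at alpha = 0.05.


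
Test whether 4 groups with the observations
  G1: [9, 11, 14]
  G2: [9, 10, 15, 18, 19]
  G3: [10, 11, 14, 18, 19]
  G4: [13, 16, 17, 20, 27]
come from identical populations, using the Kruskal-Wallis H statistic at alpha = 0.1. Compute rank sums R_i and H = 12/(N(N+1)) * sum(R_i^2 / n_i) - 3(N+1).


Step 1: Combine all N = 18 observations and assign midranks.
sorted (value, group, rank): (9,G1,1.5), (9,G2,1.5), (10,G2,3.5), (10,G3,3.5), (11,G1,5.5), (11,G3,5.5), (13,G4,7), (14,G1,8.5), (14,G3,8.5), (15,G2,10), (16,G4,11), (17,G4,12), (18,G2,13.5), (18,G3,13.5), (19,G2,15.5), (19,G3,15.5), (20,G4,17), (27,G4,18)
Step 2: Sum ranks within each group.
R_1 = 15.5 (n_1 = 3)
R_2 = 44 (n_2 = 5)
R_3 = 46.5 (n_3 = 5)
R_4 = 65 (n_4 = 5)
Step 3: H = 12/(N(N+1)) * sum(R_i^2/n_i) - 3(N+1)
     = 12/(18*19) * (15.5^2/3 + 44^2/5 + 46.5^2/5 + 65^2/5) - 3*19
     = 0.035088 * 1744.73 - 57
     = 4.218713.
Step 4: Ties present; correction factor C = 1 - 36/(18^3 - 18) = 0.993808. Corrected H = 4.218713 / 0.993808 = 4.244998.
Step 5: Under H0, H ~ chi^2(3); p-value = 0.236195.
Step 6: alpha = 0.1. fail to reject H0.

H = 4.2450, df = 3, p = 0.236195, fail to reject H0.


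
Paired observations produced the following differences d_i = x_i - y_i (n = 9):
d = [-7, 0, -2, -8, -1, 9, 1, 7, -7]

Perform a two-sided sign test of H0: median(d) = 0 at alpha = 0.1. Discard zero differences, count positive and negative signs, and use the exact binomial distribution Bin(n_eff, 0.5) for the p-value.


Step 1: Discard zero differences. Original n = 9; n_eff = number of nonzero differences = 8.
Nonzero differences (with sign): -7, -2, -8, -1, +9, +1, +7, -7
Step 2: Count signs: positive = 3, negative = 5.
Step 3: Under H0: P(positive) = 0.5, so the number of positives S ~ Bin(8, 0.5).
Step 4: Two-sided exact p-value = sum of Bin(8,0.5) probabilities at or below the observed probability = 0.726562.
Step 5: alpha = 0.1. fail to reject H0.

n_eff = 8, pos = 3, neg = 5, p = 0.726562, fail to reject H0.


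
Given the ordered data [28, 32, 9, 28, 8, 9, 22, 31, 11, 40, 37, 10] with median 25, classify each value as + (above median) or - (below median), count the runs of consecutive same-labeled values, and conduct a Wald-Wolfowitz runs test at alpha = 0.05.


Step 1: Compute median = 25; label A = above, B = below.
Labels in order: AABABBBABAAB  (n_A = 6, n_B = 6)
Step 2: Count runs R = 8.
Step 3: Under H0 (random ordering), E[R] = 2*n_A*n_B/(n_A+n_B) + 1 = 2*6*6/12 + 1 = 7.0000.
        Var[R] = 2*n_A*n_B*(2*n_A*n_B - n_A - n_B) / ((n_A+n_B)^2 * (n_A+n_B-1)) = 4320/1584 = 2.7273.
        SD[R] = 1.6514.
Step 4: Continuity-corrected z = (R - 0.5 - E[R]) / SD[R] = (8 - 0.5 - 7.0000) / 1.6514 = 0.3028.
Step 5: Two-sided p-value via normal approximation = 2*(1 - Phi(|z|)) = 0.762069.
Step 6: alpha = 0.05. fail to reject H0.

R = 8, z = 0.3028, p = 0.762069, fail to reject H0.


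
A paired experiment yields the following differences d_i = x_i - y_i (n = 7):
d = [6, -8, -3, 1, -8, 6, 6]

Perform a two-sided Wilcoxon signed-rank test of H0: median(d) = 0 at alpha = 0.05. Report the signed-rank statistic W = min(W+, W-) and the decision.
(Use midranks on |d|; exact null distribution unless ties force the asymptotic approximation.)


Step 1: Drop any zero differences (none here) and take |d_i|.
|d| = [6, 8, 3, 1, 8, 6, 6]
Step 2: Midrank |d_i| (ties get averaged ranks).
ranks: |6|->4, |8|->6.5, |3|->2, |1|->1, |8|->6.5, |6|->4, |6|->4
Step 3: Attach original signs; sum ranks with positive sign and with negative sign.
W+ = 4 + 1 + 4 + 4 = 13
W- = 6.5 + 2 + 6.5 = 15
(Check: W+ + W- = 28 should equal n(n+1)/2 = 28.)
Step 4: Test statistic W = min(W+, W-) = 13.
Step 5: Ties in |d|, so use the tie-corrected normal approximation.
        E[W] = n(n+1)/4 = 7*8/4 = 14.
        Tie groups: |d|=6 (t=3), |d|=8 (t=2); sum(t^3 - t) = 30.
        Var[W] = n(n+1)(2n+1)/24 - sum(t^3-t)/48 = 840/24 - 30/48 = 34.375.
        z = (W - E[W]) / sqrt(Var[W]) = (13 - 14) / 5.8630 = -0.1706.
        Two-sided p = 2*Phi(z) = 0.864569.
Step 6: alpha = 0.05. fail to reject H0.

W+ = 13, W- = 15, W = min = 13, p = 0.864569, fail to reject H0.


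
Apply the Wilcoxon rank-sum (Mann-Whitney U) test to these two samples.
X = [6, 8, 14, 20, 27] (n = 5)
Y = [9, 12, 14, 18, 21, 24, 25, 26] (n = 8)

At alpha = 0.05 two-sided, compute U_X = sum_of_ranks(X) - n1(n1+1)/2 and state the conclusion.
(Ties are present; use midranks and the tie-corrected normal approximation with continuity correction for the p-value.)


Step 1: Combine and sort all 13 observations; assign midranks.
sorted (value, group): (6,X), (8,X), (9,Y), (12,Y), (14,X), (14,Y), (18,Y), (20,X), (21,Y), (24,Y), (25,Y), (26,Y), (27,X)
ranks: 6->1, 8->2, 9->3, 12->4, 14->5.5, 14->5.5, 18->7, 20->8, 21->9, 24->10, 25->11, 26->12, 27->13
Step 2: Rank sum for X: R1 = 1 + 2 + 5.5 + 8 + 13 = 29.5.
Step 3: U_X = R1 - n1(n1+1)/2 = 29.5 - 5*6/2 = 29.5 - 15 = 14.5.
       U_Y = n1*n2 - U_X = 40 - 14.5 = 25.5.
Step 4: Ties are present, so use the tie-corrected normal approximation (with continuity correction) for the p-value.
Step 5: p-value = 0.463600; compare to alpha = 0.05. fail to reject H0.

U_X = 14.5, p = 0.463600, fail to reject H0 at alpha = 0.05.


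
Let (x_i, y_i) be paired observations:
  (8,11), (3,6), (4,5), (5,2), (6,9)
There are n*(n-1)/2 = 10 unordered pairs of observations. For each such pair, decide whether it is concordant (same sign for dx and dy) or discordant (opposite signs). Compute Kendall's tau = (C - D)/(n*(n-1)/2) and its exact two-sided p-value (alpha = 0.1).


Step 1: Enumerate the 10 unordered pairs (i,j) with i<j and classify each by sign(x_j-x_i) * sign(y_j-y_i).
  (1,2):dx=-5,dy=-5->C; (1,3):dx=-4,dy=-6->C; (1,4):dx=-3,dy=-9->C; (1,5):dx=-2,dy=-2->C
  (2,3):dx=+1,dy=-1->D; (2,4):dx=+2,dy=-4->D; (2,5):dx=+3,dy=+3->C; (3,4):dx=+1,dy=-3->D
  (3,5):dx=+2,dy=+4->C; (4,5):dx=+1,dy=+7->C
Step 2: C = 7, D = 3, total pairs = 10.
Step 3: tau = (C - D)/(n(n-1)/2) = (7 - 3)/10 = 0.400000.
Step 4: Exact two-sided p-value (enumerate n! = 120 permutations of y under H0): p = 0.483333.
Step 5: alpha = 0.1. fail to reject H0.

tau_b = 0.4000 (C=7, D=3), p = 0.483333, fail to reject H0.


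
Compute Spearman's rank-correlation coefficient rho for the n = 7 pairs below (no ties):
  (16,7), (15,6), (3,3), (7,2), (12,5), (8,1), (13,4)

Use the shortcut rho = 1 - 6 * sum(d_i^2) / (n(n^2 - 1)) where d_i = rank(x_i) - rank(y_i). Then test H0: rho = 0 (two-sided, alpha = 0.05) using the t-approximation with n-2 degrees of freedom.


Step 1: Rank x and y separately (midranks; no ties here).
rank(x): 16->7, 15->6, 3->1, 7->2, 12->4, 8->3, 13->5
rank(y): 7->7, 6->6, 3->3, 2->2, 5->5, 1->1, 4->4
Step 2: d_i = R_x(i) - R_y(i); compute d_i^2.
  (7-7)^2=0, (6-6)^2=0, (1-3)^2=4, (2-2)^2=0, (4-5)^2=1, (3-1)^2=4, (5-4)^2=1
sum(d^2) = 10.
Step 3: rho = 1 - 6*10 / (7*(7^2 - 1)) = 1 - 60/336 = 0.821429.
Step 4: Under H0, t = rho * sqrt((n-2)/(1-rho^2)) = 3.2206 ~ t(5).
Step 5: Two-sided p-value from the t-distribution with 5 df = 0.023449.
Step 6: alpha = 0.05. reject H0.

rho = 0.8214, p = 0.023449, reject H0 at alpha = 0.05.


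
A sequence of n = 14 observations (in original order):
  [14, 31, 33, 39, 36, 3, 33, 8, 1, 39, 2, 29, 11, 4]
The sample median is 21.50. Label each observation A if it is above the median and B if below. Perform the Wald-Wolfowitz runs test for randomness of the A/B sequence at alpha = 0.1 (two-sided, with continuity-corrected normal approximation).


Step 1: Compute median = 21.50; label A = above, B = below.
Labels in order: BAAAABABBABABB  (n_A = 7, n_B = 7)
Step 2: Count runs R = 9.
Step 3: Under H0 (random ordering), E[R] = 2*n_A*n_B/(n_A+n_B) + 1 = 2*7*7/14 + 1 = 8.0000.
        Var[R] = 2*n_A*n_B*(2*n_A*n_B - n_A - n_B) / ((n_A+n_B)^2 * (n_A+n_B-1)) = 8232/2548 = 3.2308.
        SD[R] = 1.7974.
Step 4: Continuity-corrected z = (R - 0.5 - E[R]) / SD[R] = (9 - 0.5 - 8.0000) / 1.7974 = 0.2782.
Step 5: Two-sided p-value via normal approximation = 2*(1 - Phi(|z|)) = 0.780879.
Step 6: alpha = 0.1. fail to reject H0.

R = 9, z = 0.2782, p = 0.780879, fail to reject H0.


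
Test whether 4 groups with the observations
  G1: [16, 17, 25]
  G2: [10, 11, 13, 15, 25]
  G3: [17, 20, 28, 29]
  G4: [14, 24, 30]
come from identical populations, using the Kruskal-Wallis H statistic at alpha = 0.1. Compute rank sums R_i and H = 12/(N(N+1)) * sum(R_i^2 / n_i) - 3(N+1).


Step 1: Combine all N = 15 observations and assign midranks.
sorted (value, group, rank): (10,G2,1), (11,G2,2), (13,G2,3), (14,G4,4), (15,G2,5), (16,G1,6), (17,G1,7.5), (17,G3,7.5), (20,G3,9), (24,G4,10), (25,G1,11.5), (25,G2,11.5), (28,G3,13), (29,G3,14), (30,G4,15)
Step 2: Sum ranks within each group.
R_1 = 25 (n_1 = 3)
R_2 = 22.5 (n_2 = 5)
R_3 = 43.5 (n_3 = 4)
R_4 = 29 (n_4 = 3)
Step 3: H = 12/(N(N+1)) * sum(R_i^2/n_i) - 3(N+1)
     = 12/(15*16) * (25^2/3 + 22.5^2/5 + 43.5^2/4 + 29^2/3) - 3*16
     = 0.050000 * 1062.98 - 48
     = 5.148958.
Step 4: Ties present; correction factor C = 1 - 12/(15^3 - 15) = 0.996429. Corrected H = 5.148958 / 0.996429 = 5.167413.
Step 5: Under H0, H ~ chi^2(3); p-value = 0.159941.
Step 6: alpha = 0.1. fail to reject H0.

H = 5.1674, df = 3, p = 0.159941, fail to reject H0.


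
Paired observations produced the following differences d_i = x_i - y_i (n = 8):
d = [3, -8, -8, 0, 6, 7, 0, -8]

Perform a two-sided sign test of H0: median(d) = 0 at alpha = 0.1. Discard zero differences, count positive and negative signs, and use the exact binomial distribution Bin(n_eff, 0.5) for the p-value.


Step 1: Discard zero differences. Original n = 8; n_eff = number of nonzero differences = 6.
Nonzero differences (with sign): +3, -8, -8, +6, +7, -8
Step 2: Count signs: positive = 3, negative = 3.
Step 3: Under H0: P(positive) = 0.5, so the number of positives S ~ Bin(6, 0.5).
Step 4: Two-sided exact p-value = sum of Bin(6,0.5) probabilities at or below the observed probability = 1.000000.
Step 5: alpha = 0.1. fail to reject H0.

n_eff = 6, pos = 3, neg = 3, p = 1.000000, fail to reject H0.


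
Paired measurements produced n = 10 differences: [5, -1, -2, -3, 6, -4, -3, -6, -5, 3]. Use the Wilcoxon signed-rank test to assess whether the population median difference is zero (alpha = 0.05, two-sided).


Step 1: Drop any zero differences (none here) and take |d_i|.
|d| = [5, 1, 2, 3, 6, 4, 3, 6, 5, 3]
Step 2: Midrank |d_i| (ties get averaged ranks).
ranks: |5|->7.5, |1|->1, |2|->2, |3|->4, |6|->9.5, |4|->6, |3|->4, |6|->9.5, |5|->7.5, |3|->4
Step 3: Attach original signs; sum ranks with positive sign and with negative sign.
W+ = 7.5 + 9.5 + 4 = 21
W- = 1 + 2 + 4 + 6 + 4 + 9.5 + 7.5 = 34
(Check: W+ + W- = 55 should equal n(n+1)/2 = 55.)
Step 4: Test statistic W = min(W+, W-) = 21.
Step 5: Ties in |d|, so use the tie-corrected normal approximation.
        E[W] = n(n+1)/4 = 10*11/4 = 27.5.
        Tie groups: |d|=3 (t=3), |d|=5 (t=2), |d|=6 (t=2); sum(t^3 - t) = 36.
        Var[W] = n(n+1)(2n+1)/24 - sum(t^3-t)/48 = 2310/24 - 36/48 = 95.5.
        z = (W - E[W]) / sqrt(Var[W]) = (21 - 27.5) / 9.7724 = -0.6651.
        Two-sided p = 2*Phi(z) = 0.505962.
Step 6: alpha = 0.05. fail to reject H0.

W+ = 21, W- = 34, W = min = 21, p = 0.505962, fail to reject H0.


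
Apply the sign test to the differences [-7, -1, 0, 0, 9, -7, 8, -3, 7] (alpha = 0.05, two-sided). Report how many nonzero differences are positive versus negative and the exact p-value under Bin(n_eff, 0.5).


Step 1: Discard zero differences. Original n = 9; n_eff = number of nonzero differences = 7.
Nonzero differences (with sign): -7, -1, +9, -7, +8, -3, +7
Step 2: Count signs: positive = 3, negative = 4.
Step 3: Under H0: P(positive) = 0.5, so the number of positives S ~ Bin(7, 0.5).
Step 4: Two-sided exact p-value = sum of Bin(7,0.5) probabilities at or below the observed probability = 1.000000.
Step 5: alpha = 0.05. fail to reject H0.

n_eff = 7, pos = 3, neg = 4, p = 1.000000, fail to reject H0.


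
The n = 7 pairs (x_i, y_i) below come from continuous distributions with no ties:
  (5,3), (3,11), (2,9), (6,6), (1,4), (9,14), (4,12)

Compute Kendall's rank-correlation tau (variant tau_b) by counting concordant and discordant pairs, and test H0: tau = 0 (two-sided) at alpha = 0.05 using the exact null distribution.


Step 1: Enumerate the 21 unordered pairs (i,j) with i<j and classify each by sign(x_j-x_i) * sign(y_j-y_i).
  (1,2):dx=-2,dy=+8->D; (1,3):dx=-3,dy=+6->D; (1,4):dx=+1,dy=+3->C; (1,5):dx=-4,dy=+1->D
  (1,6):dx=+4,dy=+11->C; (1,7):dx=-1,dy=+9->D; (2,3):dx=-1,dy=-2->C; (2,4):dx=+3,dy=-5->D
  (2,5):dx=-2,dy=-7->C; (2,6):dx=+6,dy=+3->C; (2,7):dx=+1,dy=+1->C; (3,4):dx=+4,dy=-3->D
  (3,5):dx=-1,dy=-5->C; (3,6):dx=+7,dy=+5->C; (3,7):dx=+2,dy=+3->C; (4,5):dx=-5,dy=-2->C
  (4,6):dx=+3,dy=+8->C; (4,7):dx=-2,dy=+6->D; (5,6):dx=+8,dy=+10->C; (5,7):dx=+3,dy=+8->C
  (6,7):dx=-5,dy=-2->C
Step 2: C = 14, D = 7, total pairs = 21.
Step 3: tau = (C - D)/(n(n-1)/2) = (14 - 7)/21 = 0.333333.
Step 4: Exact two-sided p-value (enumerate n! = 5040 permutations of y under H0): p = 0.381349.
Step 5: alpha = 0.05. fail to reject H0.

tau_b = 0.3333 (C=14, D=7), p = 0.381349, fail to reject H0.


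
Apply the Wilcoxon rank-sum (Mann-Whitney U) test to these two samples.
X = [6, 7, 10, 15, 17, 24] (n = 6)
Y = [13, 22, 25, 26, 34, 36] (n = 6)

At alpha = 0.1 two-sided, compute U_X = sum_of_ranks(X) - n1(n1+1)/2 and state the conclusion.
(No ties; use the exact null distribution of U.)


Step 1: Combine and sort all 12 observations; assign midranks.
sorted (value, group): (6,X), (7,X), (10,X), (13,Y), (15,X), (17,X), (22,Y), (24,X), (25,Y), (26,Y), (34,Y), (36,Y)
ranks: 6->1, 7->2, 10->3, 13->4, 15->5, 17->6, 22->7, 24->8, 25->9, 26->10, 34->11, 36->12
Step 2: Rank sum for X: R1 = 1 + 2 + 3 + 5 + 6 + 8 = 25.
Step 3: U_X = R1 - n1(n1+1)/2 = 25 - 6*7/2 = 25 - 21 = 4.
       U_Y = n1*n2 - U_X = 36 - 4 = 32.
Step 4: No ties, so the exact null distribution of U (based on enumerating the C(12,6) = 924 equally likely rank assignments) gives the two-sided p-value.
Step 5: p-value = 0.025974; compare to alpha = 0.1. reject H0.

U_X = 4, p = 0.025974, reject H0 at alpha = 0.1.


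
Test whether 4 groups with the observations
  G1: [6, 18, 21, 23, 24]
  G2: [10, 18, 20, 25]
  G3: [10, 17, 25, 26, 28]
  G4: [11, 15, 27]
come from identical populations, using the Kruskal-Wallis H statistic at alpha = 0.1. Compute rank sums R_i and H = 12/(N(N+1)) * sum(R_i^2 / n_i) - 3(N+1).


Step 1: Combine all N = 17 observations and assign midranks.
sorted (value, group, rank): (6,G1,1), (10,G2,2.5), (10,G3,2.5), (11,G4,4), (15,G4,5), (17,G3,6), (18,G1,7.5), (18,G2,7.5), (20,G2,9), (21,G1,10), (23,G1,11), (24,G1,12), (25,G2,13.5), (25,G3,13.5), (26,G3,15), (27,G4,16), (28,G3,17)
Step 2: Sum ranks within each group.
R_1 = 41.5 (n_1 = 5)
R_2 = 32.5 (n_2 = 4)
R_3 = 54 (n_3 = 5)
R_4 = 25 (n_4 = 3)
Step 3: H = 12/(N(N+1)) * sum(R_i^2/n_i) - 3(N+1)
     = 12/(17*18) * (41.5^2/5 + 32.5^2/4 + 54^2/5 + 25^2/3) - 3*18
     = 0.039216 * 1400.05 - 54
     = 0.903758.
Step 4: Ties present; correction factor C = 1 - 18/(17^3 - 17) = 0.996324. Corrected H = 0.903758 / 0.996324 = 0.907093.
Step 5: Under H0, H ~ chi^2(3); p-value = 0.823716.
Step 6: alpha = 0.1. fail to reject H0.

H = 0.9071, df = 3, p = 0.823716, fail to reject H0.


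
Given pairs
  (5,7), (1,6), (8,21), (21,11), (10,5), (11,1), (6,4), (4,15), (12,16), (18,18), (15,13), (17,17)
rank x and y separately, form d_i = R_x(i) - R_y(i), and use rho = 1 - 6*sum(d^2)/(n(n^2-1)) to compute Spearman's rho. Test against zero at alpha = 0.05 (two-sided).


Step 1: Rank x and y separately (midranks; no ties here).
rank(x): 5->3, 1->1, 8->5, 21->12, 10->6, 11->7, 6->4, 4->2, 12->8, 18->11, 15->9, 17->10
rank(y): 7->5, 6->4, 21->12, 11->6, 5->3, 1->1, 4->2, 15->8, 16->9, 18->11, 13->7, 17->10
Step 2: d_i = R_x(i) - R_y(i); compute d_i^2.
  (3-5)^2=4, (1-4)^2=9, (5-12)^2=49, (12-6)^2=36, (6-3)^2=9, (7-1)^2=36, (4-2)^2=4, (2-8)^2=36, (8-9)^2=1, (11-11)^2=0, (9-7)^2=4, (10-10)^2=0
sum(d^2) = 188.
Step 3: rho = 1 - 6*188 / (12*(12^2 - 1)) = 1 - 1128/1716 = 0.342657.
Step 4: Under H0, t = rho * sqrt((n-2)/(1-rho^2)) = 1.1534 ~ t(10).
Step 5: Two-sided p-value from the t-distribution with 10 df = 0.275567.
Step 6: alpha = 0.05. fail to reject H0.

rho = 0.3427, p = 0.275567, fail to reject H0 at alpha = 0.05.


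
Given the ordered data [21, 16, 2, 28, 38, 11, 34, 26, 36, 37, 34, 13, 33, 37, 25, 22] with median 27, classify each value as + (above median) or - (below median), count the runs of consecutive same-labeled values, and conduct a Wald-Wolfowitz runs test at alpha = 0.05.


Step 1: Compute median = 27; label A = above, B = below.
Labels in order: BBBAABABAAABAABB  (n_A = 8, n_B = 8)
Step 2: Count runs R = 9.
Step 3: Under H0 (random ordering), E[R] = 2*n_A*n_B/(n_A+n_B) + 1 = 2*8*8/16 + 1 = 9.0000.
        Var[R] = 2*n_A*n_B*(2*n_A*n_B - n_A - n_B) / ((n_A+n_B)^2 * (n_A+n_B-1)) = 14336/3840 = 3.7333.
        SD[R] = 1.9322.
Step 4: R = E[R], so z = 0 with no continuity correction.
Step 5: Two-sided p-value via normal approximation = 2*(1 - Phi(|z|)) = 1.000000.
Step 6: alpha = 0.05. fail to reject H0.

R = 9, z = 0.0000, p = 1.000000, fail to reject H0.


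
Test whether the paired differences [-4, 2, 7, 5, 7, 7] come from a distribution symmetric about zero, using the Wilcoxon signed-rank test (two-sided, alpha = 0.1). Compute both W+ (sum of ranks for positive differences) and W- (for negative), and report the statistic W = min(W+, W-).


Step 1: Drop any zero differences (none here) and take |d_i|.
|d| = [4, 2, 7, 5, 7, 7]
Step 2: Midrank |d_i| (ties get averaged ranks).
ranks: |4|->2, |2|->1, |7|->5, |5|->3, |7|->5, |7|->5
Step 3: Attach original signs; sum ranks with positive sign and with negative sign.
W+ = 1 + 5 + 3 + 5 + 5 = 19
W- = 2 = 2
(Check: W+ + W- = 21 should equal n(n+1)/2 = 21.)
Step 4: Test statistic W = min(W+, W-) = 2.
Step 5: Ties in |d|, so use the tie-corrected normal approximation.
        E[W] = n(n+1)/4 = 6*7/4 = 10.5.
        Tie groups: |d|=7 (t=3); sum(t^3 - t) = 24.
        Var[W] = n(n+1)(2n+1)/24 - sum(t^3-t)/48 = 546/24 - 24/48 = 22.25.
        z = (W - E[W]) / sqrt(Var[W]) = (2 - 10.5) / 4.7170 = -1.8020.
        Two-sided p = 2*Phi(z) = 0.071546.
Step 6: alpha = 0.1. reject H0.

W+ = 19, W- = 2, W = min = 2, p = 0.071546, reject H0.


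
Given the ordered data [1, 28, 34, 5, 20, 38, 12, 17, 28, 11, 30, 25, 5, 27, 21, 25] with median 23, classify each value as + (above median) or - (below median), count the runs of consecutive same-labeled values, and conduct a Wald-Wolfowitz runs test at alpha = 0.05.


Step 1: Compute median = 23; label A = above, B = below.
Labels in order: BAABBABBABAABABA  (n_A = 8, n_B = 8)
Step 2: Count runs R = 12.
Step 3: Under H0 (random ordering), E[R] = 2*n_A*n_B/(n_A+n_B) + 1 = 2*8*8/16 + 1 = 9.0000.
        Var[R] = 2*n_A*n_B*(2*n_A*n_B - n_A - n_B) / ((n_A+n_B)^2 * (n_A+n_B-1)) = 14336/3840 = 3.7333.
        SD[R] = 1.9322.
Step 4: Continuity-corrected z = (R - 0.5 - E[R]) / SD[R] = (12 - 0.5 - 9.0000) / 1.9322 = 1.2939.
Step 5: Two-sided p-value via normal approximation = 2*(1 - Phi(|z|)) = 0.195709.
Step 6: alpha = 0.05. fail to reject H0.

R = 12, z = 1.2939, p = 0.195709, fail to reject H0.


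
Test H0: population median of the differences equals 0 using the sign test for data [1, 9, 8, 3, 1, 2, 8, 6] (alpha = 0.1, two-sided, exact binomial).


Step 1: Discard zero differences. Original n = 8; n_eff = number of nonzero differences = 8.
Nonzero differences (with sign): +1, +9, +8, +3, +1, +2, +8, +6
Step 2: Count signs: positive = 8, negative = 0.
Step 3: Under H0: P(positive) = 0.5, so the number of positives S ~ Bin(8, 0.5).
Step 4: Two-sided exact p-value = sum of Bin(8,0.5) probabilities at or below the observed probability = 0.007812.
Step 5: alpha = 0.1. reject H0.

n_eff = 8, pos = 8, neg = 0, p = 0.007812, reject H0.


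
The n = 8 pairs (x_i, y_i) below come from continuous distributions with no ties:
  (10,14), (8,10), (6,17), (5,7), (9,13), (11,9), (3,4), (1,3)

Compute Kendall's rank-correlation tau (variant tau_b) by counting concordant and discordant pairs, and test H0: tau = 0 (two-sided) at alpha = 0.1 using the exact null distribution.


Step 1: Enumerate the 28 unordered pairs (i,j) with i<j and classify each by sign(x_j-x_i) * sign(y_j-y_i).
  (1,2):dx=-2,dy=-4->C; (1,3):dx=-4,dy=+3->D; (1,4):dx=-5,dy=-7->C; (1,5):dx=-1,dy=-1->C
  (1,6):dx=+1,dy=-5->D; (1,7):dx=-7,dy=-10->C; (1,8):dx=-9,dy=-11->C; (2,3):dx=-2,dy=+7->D
  (2,4):dx=-3,dy=-3->C; (2,5):dx=+1,dy=+3->C; (2,6):dx=+3,dy=-1->D; (2,7):dx=-5,dy=-6->C
  (2,8):dx=-7,dy=-7->C; (3,4):dx=-1,dy=-10->C; (3,5):dx=+3,dy=-4->D; (3,6):dx=+5,dy=-8->D
  (3,7):dx=-3,dy=-13->C; (3,8):dx=-5,dy=-14->C; (4,5):dx=+4,dy=+6->C; (4,6):dx=+6,dy=+2->C
  (4,7):dx=-2,dy=-3->C; (4,8):dx=-4,dy=-4->C; (5,6):dx=+2,dy=-4->D; (5,7):dx=-6,dy=-9->C
  (5,8):dx=-8,dy=-10->C; (6,7):dx=-8,dy=-5->C; (6,8):dx=-10,dy=-6->C; (7,8):dx=-2,dy=-1->C
Step 2: C = 21, D = 7, total pairs = 28.
Step 3: tau = (C - D)/(n(n-1)/2) = (21 - 7)/28 = 0.500000.
Step 4: Exact two-sided p-value (enumerate n! = 40320 permutations of y under H0): p = 0.108681.
Step 5: alpha = 0.1. fail to reject H0.

tau_b = 0.5000 (C=21, D=7), p = 0.108681, fail to reject H0.


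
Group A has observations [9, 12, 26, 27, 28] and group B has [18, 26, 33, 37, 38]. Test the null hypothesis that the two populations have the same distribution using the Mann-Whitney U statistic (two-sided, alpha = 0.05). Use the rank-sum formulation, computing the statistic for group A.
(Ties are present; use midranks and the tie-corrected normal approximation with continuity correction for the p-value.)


Step 1: Combine and sort all 10 observations; assign midranks.
sorted (value, group): (9,X), (12,X), (18,Y), (26,X), (26,Y), (27,X), (28,X), (33,Y), (37,Y), (38,Y)
ranks: 9->1, 12->2, 18->3, 26->4.5, 26->4.5, 27->6, 28->7, 33->8, 37->9, 38->10
Step 2: Rank sum for X: R1 = 1 + 2 + 4.5 + 6 + 7 = 20.5.
Step 3: U_X = R1 - n1(n1+1)/2 = 20.5 - 5*6/2 = 20.5 - 15 = 5.5.
       U_Y = n1*n2 - U_X = 25 - 5.5 = 19.5.
Step 4: Ties are present, so use the tie-corrected normal approximation (with continuity correction) for the p-value.
Step 5: p-value = 0.173217; compare to alpha = 0.05. fail to reject H0.

U_X = 5.5, p = 0.173217, fail to reject H0 at alpha = 0.05.


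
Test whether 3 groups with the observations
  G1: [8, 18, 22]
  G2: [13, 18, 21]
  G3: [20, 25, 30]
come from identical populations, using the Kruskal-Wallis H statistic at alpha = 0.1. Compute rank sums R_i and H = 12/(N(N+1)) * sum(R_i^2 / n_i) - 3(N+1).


Step 1: Combine all N = 9 observations and assign midranks.
sorted (value, group, rank): (8,G1,1), (13,G2,2), (18,G1,3.5), (18,G2,3.5), (20,G3,5), (21,G2,6), (22,G1,7), (25,G3,8), (30,G3,9)
Step 2: Sum ranks within each group.
R_1 = 11.5 (n_1 = 3)
R_2 = 11.5 (n_2 = 3)
R_3 = 22 (n_3 = 3)
Step 3: H = 12/(N(N+1)) * sum(R_i^2/n_i) - 3(N+1)
     = 12/(9*10) * (11.5^2/3 + 11.5^2/3 + 22^2/3) - 3*10
     = 0.133333 * 249.5 - 30
     = 3.266667.
Step 4: Ties present; correction factor C = 1 - 6/(9^3 - 9) = 0.991667. Corrected H = 3.266667 / 0.991667 = 3.294118.
Step 5: Under H0, H ~ chi^2(2); p-value = 0.192616.
Step 6: alpha = 0.1. fail to reject H0.

H = 3.2941, df = 2, p = 0.192616, fail to reject H0.


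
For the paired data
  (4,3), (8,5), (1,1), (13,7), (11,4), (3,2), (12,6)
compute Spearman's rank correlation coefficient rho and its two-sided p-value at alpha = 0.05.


Step 1: Rank x and y separately (midranks; no ties here).
rank(x): 4->3, 8->4, 1->1, 13->7, 11->5, 3->2, 12->6
rank(y): 3->3, 5->5, 1->1, 7->7, 4->4, 2->2, 6->6
Step 2: d_i = R_x(i) - R_y(i); compute d_i^2.
  (3-3)^2=0, (4-5)^2=1, (1-1)^2=0, (7-7)^2=0, (5-4)^2=1, (2-2)^2=0, (6-6)^2=0
sum(d^2) = 2.
Step 3: rho = 1 - 6*2 / (7*(7^2 - 1)) = 1 - 12/336 = 0.964286.
Step 4: Under H0, t = rho * sqrt((n-2)/(1-rho^2)) = 8.1408 ~ t(5).
Step 5: Two-sided p-value from the t-distribution with 5 df = 0.000454.
Step 6: alpha = 0.05. reject H0.

rho = 0.9643, p = 0.000454, reject H0 at alpha = 0.05.


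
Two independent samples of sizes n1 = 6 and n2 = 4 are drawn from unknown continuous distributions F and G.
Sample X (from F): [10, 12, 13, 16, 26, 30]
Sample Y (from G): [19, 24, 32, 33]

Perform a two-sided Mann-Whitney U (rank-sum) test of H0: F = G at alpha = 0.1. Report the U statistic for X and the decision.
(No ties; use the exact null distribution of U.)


Step 1: Combine and sort all 10 observations; assign midranks.
sorted (value, group): (10,X), (12,X), (13,X), (16,X), (19,Y), (24,Y), (26,X), (30,X), (32,Y), (33,Y)
ranks: 10->1, 12->2, 13->3, 16->4, 19->5, 24->6, 26->7, 30->8, 32->9, 33->10
Step 2: Rank sum for X: R1 = 1 + 2 + 3 + 4 + 7 + 8 = 25.
Step 3: U_X = R1 - n1(n1+1)/2 = 25 - 6*7/2 = 25 - 21 = 4.
       U_Y = n1*n2 - U_X = 24 - 4 = 20.
Step 4: No ties, so the exact null distribution of U (based on enumerating the C(10,6) = 210 equally likely rank assignments) gives the two-sided p-value.
Step 5: p-value = 0.114286; compare to alpha = 0.1. fail to reject H0.

U_X = 4, p = 0.114286, fail to reject H0 at alpha = 0.1.
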